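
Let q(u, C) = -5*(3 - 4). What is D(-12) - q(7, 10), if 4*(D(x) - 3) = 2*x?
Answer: -8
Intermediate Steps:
q(u, C) = 5 (q(u, C) = -5*(-1) = 5)
D(x) = 3 + x/2 (D(x) = 3 + (2*x)/4 = 3 + x/2)
D(-12) - q(7, 10) = (3 + (½)*(-12)) - 1*5 = (3 - 6) - 5 = -3 - 5 = -8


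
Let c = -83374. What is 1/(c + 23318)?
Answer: -1/60056 ≈ -1.6651e-5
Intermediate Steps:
1/(c + 23318) = 1/(-83374 + 23318) = 1/(-60056) = -1/60056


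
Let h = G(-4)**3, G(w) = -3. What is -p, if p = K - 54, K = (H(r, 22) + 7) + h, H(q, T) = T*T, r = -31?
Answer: -410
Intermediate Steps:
H(q, T) = T**2
h = -27 (h = (-3)**3 = -27)
K = 464 (K = (22**2 + 7) - 27 = (484 + 7) - 27 = 491 - 27 = 464)
p = 410 (p = 464 - 54 = 410)
-p = -1*410 = -410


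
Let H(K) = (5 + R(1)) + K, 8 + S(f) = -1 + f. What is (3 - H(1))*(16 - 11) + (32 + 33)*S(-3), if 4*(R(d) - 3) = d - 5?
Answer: -805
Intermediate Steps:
R(d) = 7/4 + d/4 (R(d) = 3 + (d - 5)/4 = 3 + (-5 + d)/4 = 3 + (-5/4 + d/4) = 7/4 + d/4)
S(f) = -9 + f (S(f) = -8 + (-1 + f) = -9 + f)
H(K) = 7 + K (H(K) = (5 + (7/4 + (¼)*1)) + K = (5 + (7/4 + ¼)) + K = (5 + 2) + K = 7 + K)
(3 - H(1))*(16 - 11) + (32 + 33)*S(-3) = (3 - (7 + 1))*(16 - 11) + (32 + 33)*(-9 - 3) = (3 - 1*8)*5 + 65*(-12) = (3 - 8)*5 - 780 = -5*5 - 780 = -25 - 780 = -805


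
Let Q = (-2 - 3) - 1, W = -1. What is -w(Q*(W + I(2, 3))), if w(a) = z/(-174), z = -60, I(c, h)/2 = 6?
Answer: -10/29 ≈ -0.34483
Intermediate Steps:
I(c, h) = 12 (I(c, h) = 2*6 = 12)
Q = -6 (Q = -5 - 1 = -6)
w(a) = 10/29 (w(a) = -60/(-174) = -60*(-1/174) = 10/29)
-w(Q*(W + I(2, 3))) = -1*10/29 = -10/29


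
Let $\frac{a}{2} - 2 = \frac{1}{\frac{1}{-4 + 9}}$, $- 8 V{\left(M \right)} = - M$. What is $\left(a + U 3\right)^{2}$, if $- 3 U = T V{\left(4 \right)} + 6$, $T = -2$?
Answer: $81$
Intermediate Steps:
$V{\left(M \right)} = \frac{M}{8}$ ($V{\left(M \right)} = - \frac{\left(-1\right) M}{8} = \frac{M}{8}$)
$U = - \frac{5}{3}$ ($U = - \frac{- 2 \cdot \frac{1}{8} \cdot 4 + 6}{3} = - \frac{\left(-2\right) \frac{1}{2} + 6}{3} = - \frac{-1 + 6}{3} = \left(- \frac{1}{3}\right) 5 = - \frac{5}{3} \approx -1.6667$)
$a = 14$ ($a = 4 + \frac{2}{\frac{1}{-4 + 9}} = 4 + \frac{2}{\frac{1}{5}} = 4 + 2 \frac{1}{\frac{1}{5}} = 4 + 2 \cdot 5 = 4 + 10 = 14$)
$\left(a + U 3\right)^{2} = \left(14 - 5\right)^{2} = 9^{2} = 81$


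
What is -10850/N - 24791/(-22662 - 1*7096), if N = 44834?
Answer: 394302697/667085086 ≈ 0.59108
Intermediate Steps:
-10850/N - 24791/(-22662 - 1*7096) = -10850/44834 - 24791/(-22662 - 1*7096) = -10850*1/44834 - 24791/(-22662 - 7096) = -5425/22417 - 24791/(-29758) = -5425/22417 - 24791*(-1/29758) = -5425/22417 + 24791/29758 = 394302697/667085086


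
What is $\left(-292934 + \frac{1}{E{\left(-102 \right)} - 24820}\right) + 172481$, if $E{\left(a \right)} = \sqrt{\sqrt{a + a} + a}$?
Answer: $\frac{-2989643461 + 120453 \sqrt{-102 + 2 i \sqrt{51}}}{24820 - \sqrt{2} \sqrt{-51 + i \sqrt{51}}} \approx -1.2045 \cdot 10^{5} + 2.9802 \cdot 10^{-8} i$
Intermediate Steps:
$E{\left(a \right)} = \sqrt{a + \sqrt{2} \sqrt{a}}$ ($E{\left(a \right)} = \sqrt{\sqrt{2 a} + a} = \sqrt{\sqrt{2} \sqrt{a} + a} = \sqrt{a + \sqrt{2} \sqrt{a}}$)
$\left(-292934 + \frac{1}{E{\left(-102 \right)} - 24820}\right) + 172481 = \left(-292934 + \frac{1}{\sqrt{-102 + \sqrt{2} \sqrt{-102}} - 24820}\right) + 172481 = \left(-292934 + \frac{1}{\sqrt{-102 + \sqrt{2} i \sqrt{102}} - 24820}\right) + 172481 = \left(-292934 + \frac{1}{\sqrt{-102 + 2 i \sqrt{51}} - 24820}\right) + 172481 = \left(-292934 + \frac{1}{-24820 + \sqrt{-102 + 2 i \sqrt{51}}}\right) + 172481 = -120453 + \frac{1}{-24820 + \sqrt{-102 + 2 i \sqrt{51}}}$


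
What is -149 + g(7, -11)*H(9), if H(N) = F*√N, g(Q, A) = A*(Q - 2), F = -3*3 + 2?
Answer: 1006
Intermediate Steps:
F = -7 (F = -9 + 2 = -7)
g(Q, A) = A*(-2 + Q)
H(N) = -7*√N
-149 + g(7, -11)*H(9) = -149 + (-11*(-2 + 7))*(-7*√9) = -149 + (-11*5)*(-7*3) = -149 - 55*(-21) = -149 + 1155 = 1006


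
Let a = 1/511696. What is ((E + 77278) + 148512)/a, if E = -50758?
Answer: 89563174272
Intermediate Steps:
a = 1/511696 ≈ 1.9543e-6
((E + 77278) + 148512)/a = ((-50758 + 77278) + 148512)/(1/511696) = (26520 + 148512)*511696 = 175032*511696 = 89563174272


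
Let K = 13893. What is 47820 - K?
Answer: 33927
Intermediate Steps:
47820 - K = 47820 - 1*13893 = 47820 - 13893 = 33927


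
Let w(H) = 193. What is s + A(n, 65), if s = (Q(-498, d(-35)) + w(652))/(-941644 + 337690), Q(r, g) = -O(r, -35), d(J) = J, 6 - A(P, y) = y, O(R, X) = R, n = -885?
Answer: -35633977/603954 ≈ -59.001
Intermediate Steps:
A(P, y) = 6 - y
Q(r, g) = -r
s = -691/603954 (s = (-1*(-498) + 193)/(-941644 + 337690) = (498 + 193)/(-603954) = 691*(-1/603954) = -691/603954 ≈ -0.0011441)
s + A(n, 65) = -691/603954 + (6 - 1*65) = -691/603954 + (6 - 65) = -691/603954 - 59 = -35633977/603954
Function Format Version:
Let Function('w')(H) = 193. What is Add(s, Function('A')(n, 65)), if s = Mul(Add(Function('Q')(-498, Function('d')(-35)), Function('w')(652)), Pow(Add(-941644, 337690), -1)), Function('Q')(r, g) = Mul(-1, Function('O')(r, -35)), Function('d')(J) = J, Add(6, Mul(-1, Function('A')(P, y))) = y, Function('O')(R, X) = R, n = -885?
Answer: Rational(-35633977, 603954) ≈ -59.001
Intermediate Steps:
Function('A')(P, y) = Add(6, Mul(-1, y))
Function('Q')(r, g) = Mul(-1, r)
s = Rational(-691, 603954) (s = Mul(Add(Mul(-1, -498), 193), Pow(Add(-941644, 337690), -1)) = Mul(Add(498, 193), Pow(-603954, -1)) = Mul(691, Rational(-1, 603954)) = Rational(-691, 603954) ≈ -0.0011441)
Add(s, Function('A')(n, 65)) = Add(Rational(-691, 603954), Add(6, Mul(-1, 65))) = Add(Rational(-691, 603954), Add(6, -65)) = Add(Rational(-691, 603954), -59) = Rational(-35633977, 603954)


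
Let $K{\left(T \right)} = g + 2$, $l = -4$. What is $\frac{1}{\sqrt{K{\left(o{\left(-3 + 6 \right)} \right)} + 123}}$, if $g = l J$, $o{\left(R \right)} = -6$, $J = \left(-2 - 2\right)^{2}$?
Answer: $\frac{\sqrt{61}}{61} \approx 0.12804$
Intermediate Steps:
$J = 16$ ($J = \left(-4\right)^{2} = 16$)
$g = -64$ ($g = \left(-4\right) 16 = -64$)
$K{\left(T \right)} = -62$ ($K{\left(T \right)} = -64 + 2 = -62$)
$\frac{1}{\sqrt{K{\left(o{\left(-3 + 6 \right)} \right)} + 123}} = \frac{1}{\sqrt{-62 + 123}} = \frac{1}{\sqrt{61}} = \frac{\sqrt{61}}{61}$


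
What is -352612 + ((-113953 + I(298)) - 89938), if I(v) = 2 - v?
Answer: -556799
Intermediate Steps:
-352612 + ((-113953 + I(298)) - 89938) = -352612 + ((-113953 + (2 - 1*298)) - 89938) = -352612 + ((-113953 + (2 - 298)) - 89938) = -352612 + ((-113953 - 296) - 89938) = -352612 + (-114249 - 89938) = -352612 - 204187 = -556799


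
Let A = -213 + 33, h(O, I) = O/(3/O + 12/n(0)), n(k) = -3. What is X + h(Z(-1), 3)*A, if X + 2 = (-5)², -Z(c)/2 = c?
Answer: 167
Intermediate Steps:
Z(c) = -2*c
h(O, I) = O/(-4 + 3/O) (h(O, I) = O/(3/O + 12/(-3)) = O/(3/O + 12*(-⅓)) = O/(3/O - 4) = O/(-4 + 3/O))
X = 23 (X = -2 + (-5)² = -2 + 25 = 23)
A = -180
X + h(Z(-1), 3)*A = 23 - (-2*(-1))²/(-3 + 4*(-2*(-1)))*(-180) = 23 - 1*2²/(-3 + 4*2)*(-180) = 23 - 1*4/(-3 + 8)*(-180) = 23 - 1*4/5*(-180) = 23 - 1*4*⅕*(-180) = 23 - ⅘*(-180) = 23 + 144 = 167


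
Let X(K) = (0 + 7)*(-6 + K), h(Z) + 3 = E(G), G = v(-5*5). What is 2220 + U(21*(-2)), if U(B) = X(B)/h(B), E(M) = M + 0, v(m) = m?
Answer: 2232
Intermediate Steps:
G = -25 (G = -5*5 = -25)
E(M) = M
h(Z) = -28 (h(Z) = -3 - 25 = -28)
X(K) = -42 + 7*K (X(K) = 7*(-6 + K) = -42 + 7*K)
U(B) = 3/2 - B/4 (U(B) = (-42 + 7*B)/(-28) = (-42 + 7*B)*(-1/28) = 3/2 - B/4)
2220 + U(21*(-2)) = 2220 + (3/2 - 21*(-2)/4) = 2220 + (3/2 - 1/4*(-42)) = 2220 + (3/2 + 21/2) = 2220 + 12 = 2232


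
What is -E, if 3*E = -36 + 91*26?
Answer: -2330/3 ≈ -776.67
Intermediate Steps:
E = 2330/3 (E = (-36 + 91*26)/3 = (-36 + 2366)/3 = (1/3)*2330 = 2330/3 ≈ 776.67)
-E = -1*2330/3 = -2330/3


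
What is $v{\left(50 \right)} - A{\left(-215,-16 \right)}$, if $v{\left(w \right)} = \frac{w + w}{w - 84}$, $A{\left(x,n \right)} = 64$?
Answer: $- \frac{1138}{17} \approx -66.941$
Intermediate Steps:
$v{\left(w \right)} = \frac{2 w}{-84 + w}$
$v{\left(50 \right)} - A{\left(-215,-16 \right)} = 2 \cdot 50 \frac{1}{-84 + 50} - 64 = 2 \cdot 50 \frac{1}{-34} - 64 = 2 \cdot 50 \left(- \frac{1}{34}\right) - 64 = - \frac{50}{17} - 64 = - \frac{1138}{17}$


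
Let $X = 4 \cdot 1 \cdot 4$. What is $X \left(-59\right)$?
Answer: $-944$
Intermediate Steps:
$X = 16$ ($X = 4 \cdot 4 = 16$)
$X \left(-59\right) = 16 \left(-59\right) = -944$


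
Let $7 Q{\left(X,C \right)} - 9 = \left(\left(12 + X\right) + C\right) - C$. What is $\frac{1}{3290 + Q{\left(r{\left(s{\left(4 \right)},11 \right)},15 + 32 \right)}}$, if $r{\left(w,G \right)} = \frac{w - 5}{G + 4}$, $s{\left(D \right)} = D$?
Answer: $\frac{105}{345764} \approx 0.00030368$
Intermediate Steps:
$r{\left(w,G \right)} = \frac{-5 + w}{4 + G}$
$Q{\left(X,C \right)} = 3 + \frac{X}{7}$ ($Q{\left(X,C \right)} = \frac{9}{7} + \frac{\left(\left(12 + X\right) + C\right) - C}{7} = \frac{9}{7} + \frac{\left(12 + C + X\right) - C}{7} = \frac{9}{7} + \frac{12 + X}{7} = \frac{9}{7} + \left(\frac{12}{7} + \frac{X}{7}\right) = 3 + \frac{X}{7}$)
$\frac{1}{3290 + Q{\left(r{\left(s{\left(4 \right)},11 \right)},15 + 32 \right)}} = \frac{1}{3290 + \left(3 + \frac{\frac{1}{4 + 11} \left(-5 + 4\right)}{7}\right)} = \frac{1}{3290 + \left(3 + \frac{\frac{1}{15} \left(-1\right)}{7}\right)} = \frac{1}{3290 + \left(3 + \frac{1}{7} \left(- \frac{1}{15}\right)\right)} = \frac{1}{3290 + \left(3 - \frac{1}{105}\right)} = \frac{1}{3290 + \frac{314}{105}} = \frac{1}{\frac{345764}{105}} = \frac{105}{345764}$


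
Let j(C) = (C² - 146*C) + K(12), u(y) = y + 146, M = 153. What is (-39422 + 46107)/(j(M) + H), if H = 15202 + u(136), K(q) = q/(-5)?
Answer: 33425/82763 ≈ 0.40386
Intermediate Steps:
K(q) = -q/5 (K(q) = q*(-⅕) = -q/5)
u(y) = 146 + y
H = 15484 (H = 15202 + (146 + 136) = 15202 + 282 = 15484)
j(C) = -12/5 + C² - 146*C (j(C) = (C² - 146*C) - ⅕*12 = (C² - 146*C) - 12/5 = -12/5 + C² - 146*C)
(-39422 + 46107)/(j(M) + H) = (-39422 + 46107)/((-12/5 + 153² - 146*153) + 15484) = 6685/((-12/5 + 23409 - 22338) + 15484) = 6685/(5343/5 + 15484) = 6685/(82763/5) = 6685*(5/82763) = 33425/82763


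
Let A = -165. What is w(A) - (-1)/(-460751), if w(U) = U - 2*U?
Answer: 76023914/460751 ≈ 165.00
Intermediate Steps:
w(U) = -U
w(A) - (-1)/(-460751) = -1*(-165) - (-1)/(-460751) = 165 - (-1)*(-1)/460751 = 165 - 1*1/460751 = 165 - 1/460751 = 76023914/460751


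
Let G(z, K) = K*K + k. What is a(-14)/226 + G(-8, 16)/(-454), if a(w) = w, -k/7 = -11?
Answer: -40807/51302 ≈ -0.79543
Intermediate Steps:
k = 77 (k = -7*(-11) = 77)
G(z, K) = 77 + K² (G(z, K) = K*K + 77 = K² + 77 = 77 + K²)
a(-14)/226 + G(-8, 16)/(-454) = -14/226 + (77 + 16²)/(-454) = -14*1/226 + (77 + 256)*(-1/454) = -7/113 + 333*(-1/454) = -7/113 - 333/454 = -40807/51302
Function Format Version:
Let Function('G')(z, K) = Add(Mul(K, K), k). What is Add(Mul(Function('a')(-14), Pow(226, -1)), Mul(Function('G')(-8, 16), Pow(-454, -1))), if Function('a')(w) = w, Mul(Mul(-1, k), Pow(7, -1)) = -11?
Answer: Rational(-40807, 51302) ≈ -0.79543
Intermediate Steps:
k = 77 (k = Mul(-7, -11) = 77)
Function('G')(z, K) = Add(77, Pow(K, 2)) (Function('G')(z, K) = Add(Mul(K, K), 77) = Add(Pow(K, 2), 77) = Add(77, Pow(K, 2)))
Add(Mul(Function('a')(-14), Pow(226, -1)), Mul(Function('G')(-8, 16), Pow(-454, -1))) = Add(Mul(-14, Pow(226, -1)), Mul(Add(77, Pow(16, 2)), Pow(-454, -1))) = Add(Mul(-14, Rational(1, 226)), Mul(Add(77, 256), Rational(-1, 454))) = Add(Rational(-7, 113), Mul(333, Rational(-1, 454))) = Add(Rational(-7, 113), Rational(-333, 454)) = Rational(-40807, 51302)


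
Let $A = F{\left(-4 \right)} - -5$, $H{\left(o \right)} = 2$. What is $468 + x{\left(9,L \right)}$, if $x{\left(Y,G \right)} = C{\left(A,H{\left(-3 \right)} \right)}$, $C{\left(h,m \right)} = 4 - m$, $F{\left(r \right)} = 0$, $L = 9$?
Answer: $470$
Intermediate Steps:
$A = 5$ ($A = 0 - -5 = 0 + 5 = 5$)
$x{\left(Y,G \right)} = 2$ ($x{\left(Y,G \right)} = 4 - 2 = 2$)
$468 + x{\left(9,L \right)} = 468 + 2 = 470$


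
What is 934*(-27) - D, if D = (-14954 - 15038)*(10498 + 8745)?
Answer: 577110838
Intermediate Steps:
D = -577136056 (D = -29992*19243 = -577136056)
934*(-27) - D = 934*(-27) - 1*(-577136056) = -25218 + 577136056 = 577110838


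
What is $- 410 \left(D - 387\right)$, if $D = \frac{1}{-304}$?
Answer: $\frac{24118045}{152} \approx 1.5867 \cdot 10^{5}$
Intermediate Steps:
$D = - \frac{1}{304} \approx -0.0032895$
$- 410 \left(D - 387\right) = - 410 \left(- \frac{1}{304} - 387\right) = \left(-410\right) \left(- \frac{117649}{304}\right) = \frac{24118045}{152}$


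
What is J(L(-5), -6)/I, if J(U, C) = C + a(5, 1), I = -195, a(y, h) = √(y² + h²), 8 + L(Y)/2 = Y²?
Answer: 2/65 - √26/195 ≈ 0.0046204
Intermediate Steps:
L(Y) = -16 + 2*Y²
a(y, h) = √(h² + y²)
J(U, C) = C + √26 (J(U, C) = C + √(1² + 5²) = C + √(1 + 25) = C + √26)
J(L(-5), -6)/I = (-6 + √26)/(-195) = (-6 + √26)*(-1/195) = 2/65 - √26/195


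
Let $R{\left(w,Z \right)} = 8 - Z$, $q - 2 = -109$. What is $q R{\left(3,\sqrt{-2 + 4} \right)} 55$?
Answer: $-47080 + 5885 \sqrt{2} \approx -38757.0$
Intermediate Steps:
$q = -107$ ($q = 2 - 109 = -107$)
$q R{\left(3,\sqrt{-2 + 4} \right)} 55 = - 107 \left(8 - \sqrt{-2 + 4}\right) 55 = - 107 \left(8 - \sqrt{2}\right) 55 = \left(-856 + 107 \sqrt{2}\right) 55 = -47080 + 5885 \sqrt{2}$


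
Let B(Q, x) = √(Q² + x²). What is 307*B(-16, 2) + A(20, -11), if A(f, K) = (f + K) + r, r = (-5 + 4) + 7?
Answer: 15 + 614*√65 ≈ 4965.2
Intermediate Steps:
r = 6 (r = -1 + 7 = 6)
A(f, K) = 6 + K + f (A(f, K) = (f + K) + 6 = (K + f) + 6 = 6 + K + f)
307*B(-16, 2) + A(20, -11) = 307*√((-16)² + 2²) + (6 - 11 + 20) = 307*√(256 + 4) + 15 = 307*√260 + 15 = 307*(2*√65) + 15 = 614*√65 + 15 = 15 + 614*√65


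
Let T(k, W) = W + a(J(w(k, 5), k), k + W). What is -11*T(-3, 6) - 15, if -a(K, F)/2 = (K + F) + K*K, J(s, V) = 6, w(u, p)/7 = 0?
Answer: 909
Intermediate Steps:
w(u, p) = 0 (w(u, p) = 7*0 = 0)
a(K, F) = -2*F - 2*K - 2*K² (a(K, F) = -2*((K + F) + K*K) = -2*((F + K) + K²) = -2*(F + K + K²) = -2*F - 2*K - 2*K²)
T(k, W) = -84 - W - 2*k (T(k, W) = W + (-2*(k + W) - 2*6 - 2*6²) = W + (-2*(W + k) - 12 - 2*36) = W + ((-2*W - 2*k) - 12 - 72) = W + (-84 - 2*W - 2*k) = -84 - W - 2*k)
-11*T(-3, 6) - 15 = -11*(-84 - 1*6 - 2*(-3)) - 15 = -11*(-84 - 6 + 6) - 15 = -11*(-84) - 15 = 924 - 15 = 909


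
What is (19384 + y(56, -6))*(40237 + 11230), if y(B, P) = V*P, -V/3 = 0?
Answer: 997636328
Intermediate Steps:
V = 0 (V = -3*0 = 0)
y(B, P) = 0 (y(B, P) = 0*P = 0)
(19384 + y(56, -6))*(40237 + 11230) = (19384 + 0)*(40237 + 11230) = 19384*51467 = 997636328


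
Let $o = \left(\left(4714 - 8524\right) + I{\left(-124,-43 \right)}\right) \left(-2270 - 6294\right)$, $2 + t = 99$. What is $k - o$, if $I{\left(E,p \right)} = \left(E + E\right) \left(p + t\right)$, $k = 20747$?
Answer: $-147297181$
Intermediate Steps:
$t = 97$ ($t = -2 + 99 = 97$)
$I{\left(E,p \right)} = 2 E \left(97 + p\right)$ ($I{\left(E,p \right)} = \left(E + E\right) \left(p + 97\right) = 2 E \left(97 + p\right)$)
$o = 147317928$ ($o = \left(\left(4714 - 8524\right) + 2 \left(-124\right) \left(97 - 43\right)\right) \left(-2270 - 6294\right) = \left(\left(4714 - 8524\right) + 2 \left(-124\right) 54\right) \left(-8564\right) = \left(-3810 - 13392\right) \left(-8564\right) = \left(-17202\right) \left(-8564\right) = 147317928$)
$k - o = 20747 - 147317928 = -147297181$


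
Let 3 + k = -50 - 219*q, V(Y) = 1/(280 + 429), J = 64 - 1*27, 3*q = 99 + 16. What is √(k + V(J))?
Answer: I*√4246648379/709 ≈ 91.913*I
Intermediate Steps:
q = 115/3 (q = (99 + 16)/3 = (⅓)*115 = 115/3 ≈ 38.333)
J = 37 (J = 64 - 27 = 37)
V(Y) = 1/709
k = -8448 (k = -3 + (-50 - 219*115/3) = -3 + (-50 - 8395) = -3 - 8445 = -8448)
√(k + V(J)) = √(-8448 + 1/709) = √(-5989631/709) = I*√4246648379/709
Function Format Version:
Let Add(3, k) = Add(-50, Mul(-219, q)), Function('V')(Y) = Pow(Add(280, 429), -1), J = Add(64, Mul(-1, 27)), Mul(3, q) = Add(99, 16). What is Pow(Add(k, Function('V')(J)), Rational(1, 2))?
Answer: Mul(Rational(1, 709), I, Pow(4246648379, Rational(1, 2))) ≈ Mul(91.913, I)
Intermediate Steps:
q = Rational(115, 3) (q = Mul(Rational(1, 3), Add(99, 16)) = Mul(Rational(1, 3), 115) = Rational(115, 3) ≈ 38.333)
J = 37 (J = Add(64, -27) = 37)
Function('V')(Y) = Rational(1, 709) (Function('V')(Y) = Pow(709, -1) = Rational(1, 709))
k = -8448 (k = Add(-3, Add(-50, Mul(-219, Rational(115, 3)))) = Add(-3, Add(-50, -8395)) = Add(-3, -8445) = -8448)
Pow(Add(k, Function('V')(J)), Rational(1, 2)) = Pow(Add(-8448, Rational(1, 709)), Rational(1, 2)) = Pow(Rational(-5989631, 709), Rational(1, 2)) = Mul(Rational(1, 709), I, Pow(4246648379, Rational(1, 2)))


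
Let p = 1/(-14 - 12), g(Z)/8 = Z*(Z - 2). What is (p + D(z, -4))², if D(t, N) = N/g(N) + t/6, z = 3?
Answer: 75625/389376 ≈ 0.19422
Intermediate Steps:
g(Z) = 8*Z*(-2 + Z) (g(Z) = 8*(Z*(Z - 2)) = 8*(Z*(-2 + Z)) = 8*Z*(-2 + Z))
D(t, N) = t/6 + 1/(8*(-2 + N)) (D(t, N) = N/((8*N*(-2 + N))) + t/6 = N*(1/(8*N*(-2 + N))) + t*(⅙) = 1/(8*(-2 + N)) + t/6 = t/6 + 1/(8*(-2 + N)))
p = -1/26 (p = 1/(-26) = -1/26 ≈ -0.038462)
(p + D(z, -4))² = (-1/26 + (3 + 4*3*(-2 - 4))/(24*(-2 - 4)))² = (-1/26 + (1/24)*(3 + 4*3*(-6))/(-6))² = (-1/26 + (1/24)*(-⅙)*(3 - 72))² = (-1/26 + (1/24)*(-⅙)*(-69))² = (-1/26 + 23/48)² = (275/624)² = 75625/389376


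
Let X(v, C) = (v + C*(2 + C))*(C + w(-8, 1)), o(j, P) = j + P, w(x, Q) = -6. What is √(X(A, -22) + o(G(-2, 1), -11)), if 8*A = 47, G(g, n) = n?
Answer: I*√49978/2 ≈ 111.78*I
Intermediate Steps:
A = 47/8 (A = (⅛)*47 = 47/8 ≈ 5.8750)
o(j, P) = P + j
X(v, C) = (-6 + C)*(v + C*(2 + C)) (X(v, C) = (v + C*(2 + C))*(C - 6) = (v + C*(2 + C))*(-6 + C) = (-6 + C)*(v + C*(2 + C)))
√(X(A, -22) + o(G(-2, 1), -11)) = √(((-22)³ - 12*(-22) - 6*47/8 - 4*(-22)² - 22*47/8) + (-11 + 1)) = √((-10648 + 264 - 141/4 - 4*484 - 517/4) - 10) = √((-10648 + 264 - 141/4 - 1936 - 517/4) - 10) = √(-24969/2 - 10) = √(-24989/2) = I*√49978/2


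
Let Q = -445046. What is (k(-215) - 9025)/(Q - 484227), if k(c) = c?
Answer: 9240/929273 ≈ 0.0099433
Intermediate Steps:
(k(-215) - 9025)/(Q - 484227) = (-215 - 9025)/(-445046 - 484227) = -9240/(-929273) = -9240*(-1/929273) = 9240/929273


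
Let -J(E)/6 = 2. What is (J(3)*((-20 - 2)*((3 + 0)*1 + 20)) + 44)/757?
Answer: 6116/757 ≈ 8.0793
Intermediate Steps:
J(E) = -12 (J(E) = -6*2 = -12)
(J(3)*((-20 - 2)*((3 + 0)*1 + 20)) + 44)/757 = (-12*(-20 - 2)*((3 + 0)*1 + 20) + 44)/757 = (-(-264)*(3*1 + 20) + 44)*(1/757) = (-(-264)*(3 + 20) + 44)*(1/757) = (-(-264)*23 + 44)*(1/757) = (-12*(-506) + 44)*(1/757) = (6072 + 44)*(1/757) = 6116*(1/757) = 6116/757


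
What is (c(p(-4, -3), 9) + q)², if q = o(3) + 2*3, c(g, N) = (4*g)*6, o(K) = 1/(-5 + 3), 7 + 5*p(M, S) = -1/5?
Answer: 2111209/2500 ≈ 844.48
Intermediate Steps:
p(M, S) = -36/25 (p(M, S) = -7/5 + (-1/5)/5 = -7/5 + (-1*⅕)/5 = -7/5 + (⅕)*(-⅕) = -7/5 - 1/25 = -36/25)
o(K) = -½ (o(K) = 1/(-2) = -½)
c(g, N) = 24*g
q = 11/2 (q = -½ + 2*3 = -½ + 6 = 11/2 ≈ 5.5000)
(c(p(-4, -3), 9) + q)² = (24*(-36/25) + 11/2)² = (-864/25 + 11/2)² = (-1453/50)² = 2111209/2500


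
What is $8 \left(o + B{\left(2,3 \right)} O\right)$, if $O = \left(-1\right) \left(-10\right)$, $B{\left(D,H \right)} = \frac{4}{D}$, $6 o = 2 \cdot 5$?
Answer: $\frac{520}{3} \approx 173.33$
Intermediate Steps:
$o = \frac{5}{3}$ ($o = \frac{2 \cdot 5}{6} = \frac{1}{6} \cdot 10 = \frac{5}{3} \approx 1.6667$)
$O = 10$
$8 \left(o + B{\left(2,3 \right)} O\right) = 8 \left(\frac{5}{3} + \frac{4}{2} \cdot 10\right) = 8 \left(\frac{5}{3} + 4 \cdot \frac{1}{2} \cdot 10\right) = 8 \left(\frac{5}{3} + 2 \cdot 10\right) = 8 \left(\frac{5}{3} + 20\right) = 8 \cdot \frac{65}{3} = \frac{520}{3}$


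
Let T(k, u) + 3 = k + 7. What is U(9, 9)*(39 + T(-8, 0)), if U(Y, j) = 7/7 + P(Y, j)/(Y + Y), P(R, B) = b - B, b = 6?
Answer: 175/6 ≈ 29.167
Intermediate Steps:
P(R, B) = 6 - B
U(Y, j) = 1 + (6 - j)/(2*Y) (U(Y, j) = 7/7 + (6 - j)/(Y + Y) = 7*(⅐) + (6 - j)/((2*Y)) = 1 + (6 - j)*(1/(2*Y)) = 1 + (6 - j)/(2*Y))
T(k, u) = 4 + k (T(k, u) = -3 + (k + 7) = -3 + (7 + k) = 4 + k)
U(9, 9)*(39 + T(-8, 0)) = ((3 + 9 - ½*9)/9)*(39 + (4 - 8)) = ((3 + 9 - 9/2)/9)*(39 - 4) = ((⅑)*(15/2))*35 = (⅚)*35 = 175/6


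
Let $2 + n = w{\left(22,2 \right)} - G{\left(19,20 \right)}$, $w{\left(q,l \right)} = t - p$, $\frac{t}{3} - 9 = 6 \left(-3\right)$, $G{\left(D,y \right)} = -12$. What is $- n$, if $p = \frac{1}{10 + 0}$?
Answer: $\frac{171}{10} \approx 17.1$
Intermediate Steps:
$t = -27$ ($t = 27 + 3 \cdot 6 \left(-3\right) = 27 + 3 \left(-18\right) = 27 - 54 = -27$)
$p = \frac{1}{10} \approx 0.1$
$w{\left(q,l \right)} = - \frac{271}{10}$ ($w{\left(q,l \right)} = -27 - \frac{1}{10} = - \frac{271}{10}$)
$n = - \frac{171}{10}$ ($n = -2 - \frac{151}{10} = - \frac{171}{10} \approx -17.1$)
$- n = \left(-1\right) \left(- \frac{171}{10}\right) = \frac{171}{10}$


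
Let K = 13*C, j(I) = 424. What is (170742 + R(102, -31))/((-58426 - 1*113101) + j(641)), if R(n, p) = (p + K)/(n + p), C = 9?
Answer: -12122768/12148313 ≈ -0.99790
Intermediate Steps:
K = 117 (K = 13*9 = 117)
R(n, p) = (117 + p)/(n + p) (R(n, p) = (p + 117)/(n + p) = (117 + p)/(n + p))
(170742 + R(102, -31))/((-58426 - 1*113101) + j(641)) = (170742 + (117 - 31)/(102 - 31))/((-58426 - 1*113101) + 424) = (170742 + 86/71)/((-58426 - 113101) + 424) = (170742 + (1/71)*86)/(-171527 + 424) = (170742 + 86/71)/(-171103) = (12122768/71)*(-1/171103) = -12122768/12148313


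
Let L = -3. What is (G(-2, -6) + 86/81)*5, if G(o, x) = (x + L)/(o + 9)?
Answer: -635/567 ≈ -1.1199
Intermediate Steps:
G(o, x) = (-3 + x)/(9 + o) (G(o, x) = (x - 3)/(o + 9) = (-3 + x)/(9 + o))
(G(-2, -6) + 86/81)*5 = ((-3 - 6)/(9 - 2) + 86/81)*5 = (-9/7 + 86*(1/81))*5 = ((⅐)*(-9) + 86/81)*5 = (-9/7 + 86/81)*5 = -127/567*5 = -635/567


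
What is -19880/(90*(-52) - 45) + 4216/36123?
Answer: 7029008/1625535 ≈ 4.3241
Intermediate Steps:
-19880/(90*(-52) - 45) + 4216/36123 = -19880/(-4680 - 45) + 4216*(1/36123) = -19880/(-4725) + 4216/36123 = -19880*(-1/4725) + 4216/36123 = 568/135 + 4216/36123 = 7029008/1625535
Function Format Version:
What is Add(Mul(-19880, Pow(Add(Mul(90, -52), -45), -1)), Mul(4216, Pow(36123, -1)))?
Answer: Rational(7029008, 1625535) ≈ 4.3241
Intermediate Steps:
Add(Mul(-19880, Pow(Add(Mul(90, -52), -45), -1)), Mul(4216, Pow(36123, -1))) = Add(Mul(-19880, Pow(Add(-4680, -45), -1)), Mul(4216, Rational(1, 36123))) = Add(Mul(-19880, Pow(-4725, -1)), Rational(4216, 36123)) = Add(Mul(-19880, Rational(-1, 4725)), Rational(4216, 36123)) = Add(Rational(568, 135), Rational(4216, 36123)) = Rational(7029008, 1625535)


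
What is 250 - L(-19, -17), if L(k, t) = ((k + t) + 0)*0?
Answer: 250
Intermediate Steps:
L(k, t) = 0 (L(k, t) = (k + t)*0 = 0)
250 - L(-19, -17) = 250 - 1*0 = 250 + 0 = 250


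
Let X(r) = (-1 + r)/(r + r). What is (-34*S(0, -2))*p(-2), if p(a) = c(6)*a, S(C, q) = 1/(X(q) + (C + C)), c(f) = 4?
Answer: 1088/3 ≈ 362.67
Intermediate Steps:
X(r) = (-1 + r)/(2*r) (X(r) = (-1 + r)/((2*r)) = (-1 + r)*(1/(2*r)) = (-1 + r)/(2*r))
S(C, q) = 1/(2*C + (-1 + q)/(2*q)) (S(C, q) = 1/((-1 + q)/(2*q) + (C + C)) = 1/((-1 + q)/(2*q) + 2*C) = 1/(2*C + (-1 + q)/(2*q)))
p(a) = 4*a
(-34*S(0, -2))*p(-2) = (-68*(-2)/(-1 - 2 + 4*0*(-2)))*(4*(-2)) = -68*(-2)/(-1 - 2 + 0)*(-8) = -68*(-2)/(-3)*(-8) = -68*(-2)*(-1)/3*(-8) = -34*4/3*(-8) = -136/3*(-8) = 1088/3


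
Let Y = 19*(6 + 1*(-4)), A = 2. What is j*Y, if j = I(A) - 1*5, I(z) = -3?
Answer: -304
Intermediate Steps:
Y = 38 (Y = 19*(6 - 4) = 19*2 = 38)
j = -8 (j = -3 - 1*5 = -3 - 5 = -8)
j*Y = -8*38 = -304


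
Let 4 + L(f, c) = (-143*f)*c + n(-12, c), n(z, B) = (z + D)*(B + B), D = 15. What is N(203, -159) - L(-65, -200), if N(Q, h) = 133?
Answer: 1860337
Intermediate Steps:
n(z, B) = 2*B*(15 + z) (n(z, B) = (z + 15)*(B + B) = (15 + z)*(2*B) = 2*B*(15 + z))
L(f, c) = -4 + 6*c - 143*c*f (L(f, c) = -4 + ((-143*f)*c + 2*c*(15 - 12)) = -4 + (-143*c*f + 2*c*3) = -4 + (-143*c*f + 6*c) = -4 + (6*c - 143*c*f) = -4 + 6*c - 143*c*f)
N(203, -159) - L(-65, -200) = 133 - (-4 + 6*(-200) - 143*(-200)*(-65)) = 133 - (-4 - 1200 - 1859000) = 133 - 1*(-1860204) = 133 + 1860204 = 1860337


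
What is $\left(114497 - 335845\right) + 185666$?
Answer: $-35682$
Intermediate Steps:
$\left(114497 - 335845\right) + 185666 = -221348 + 185666 = -35682$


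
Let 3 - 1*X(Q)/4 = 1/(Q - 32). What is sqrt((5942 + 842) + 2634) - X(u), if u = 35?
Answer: -32/3 + sqrt(9418) ≈ 86.380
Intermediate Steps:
X(Q) = 12 - 4/(-32 + Q) (X(Q) = 12 - 4/(Q - 32) = 12 - 4/(-32 + Q))
sqrt((5942 + 842) + 2634) - X(u) = sqrt((5942 + 842) + 2634) - 4*(-97 + 3*35)/(-32 + 35) = sqrt(6784 + 2634) - 4*(-97 + 105)/3 = sqrt(9418) - 4*8/3 = sqrt(9418) - 1*32/3 = sqrt(9418) - 32/3 = -32/3 + sqrt(9418)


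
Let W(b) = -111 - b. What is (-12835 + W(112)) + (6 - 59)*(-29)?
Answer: -11521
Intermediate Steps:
(-12835 + W(112)) + (6 - 59)*(-29) = (-12835 + (-111 - 1*112)) + (6 - 59)*(-29) = (-12835 + (-111 - 112)) - 53*(-29) = (-12835 - 223) + 1537 = -13058 + 1537 = -11521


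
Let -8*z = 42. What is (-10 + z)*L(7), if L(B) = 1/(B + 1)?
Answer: -61/32 ≈ -1.9063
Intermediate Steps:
L(B) = 1/(1 + B)
z = -21/4 (z = -⅛*42 = -21/4 ≈ -5.2500)
(-10 + z)*L(7) = (-10 - 21/4)/(1 + 7) = -61/4/8 = -61/4*⅛ = -61/32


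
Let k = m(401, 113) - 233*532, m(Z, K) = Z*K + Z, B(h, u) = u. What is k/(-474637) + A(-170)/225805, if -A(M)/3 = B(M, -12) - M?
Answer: 17442456872/107175407785 ≈ 0.16275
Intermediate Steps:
A(M) = 36 + 3*M (A(M) = -3*(-12 - M) = 36 + 3*M)
m(Z, K) = Z + K*Z (m(Z, K) = K*Z + Z = Z + K*Z)
k = -78242 (k = 401*(1 + 113) - 233*532 = 401*114 - 1*123956 = 45714 - 123956 = -78242)
k/(-474637) + A(-170)/225805 = -78242/(-474637) + (36 + 3*(-170))/225805 = -78242*(-1/474637) + (36 - 510)*(1/225805) = 78242/474637 - 474*1/225805 = 78242/474637 - 474/225805 = 17442456872/107175407785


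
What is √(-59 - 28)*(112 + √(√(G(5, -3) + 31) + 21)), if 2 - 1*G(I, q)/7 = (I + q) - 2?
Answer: I*√87*(112 + √(21 + 3*√5)) ≈ 1093.8*I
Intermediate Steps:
G(I, q) = 28 - 7*I - 7*q (G(I, q) = 14 - 7*((I + q) - 2) = 14 - 7*(-2 + I + q) = 14 + (14 - 7*I - 7*q) = 28 - 7*I - 7*q)
√(-59 - 28)*(112 + √(√(G(5, -3) + 31) + 21)) = √(-59 - 28)*(112 + √(√((28 - 7*5 - 7*(-3)) + 31) + 21)) = √(-87)*(112 + √(√((28 - 35 + 21) + 31) + 21)) = (I*√87)*(112 + √(√(14 + 31) + 21)) = (I*√87)*(112 + √(√45 + 21)) = (I*√87)*(112 + √(3*√5 + 21)) = (I*√87)*(112 + √(21 + 3*√5)) = I*√87*(112 + √(21 + 3*√5))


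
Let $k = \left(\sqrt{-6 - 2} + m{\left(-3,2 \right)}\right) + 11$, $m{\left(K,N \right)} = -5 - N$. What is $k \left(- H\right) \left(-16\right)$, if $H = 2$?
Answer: $128 + 64 i \sqrt{2} \approx 128.0 + 90.51 i$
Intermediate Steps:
$k = 4 + 2 i \sqrt{2}$ ($k = \left(\sqrt{-6 - 2} - 7\right) + 11 = \left(\sqrt{-8} - 7\right) + 11 = \left(2 i \sqrt{2} - 7\right) + 11 = \left(-7 + 2 i \sqrt{2}\right) + 11 = 4 + 2 i \sqrt{2} \approx 4.0 + 2.8284 i$)
$k \left(- H\right) \left(-16\right) = \left(4 + 2 i \sqrt{2}\right) \left(\left(-1\right) 2\right) \left(-16\right) = \left(4 + 2 i \sqrt{2}\right) \left(-2\right) \left(-16\right) = \left(-8 - 4 i \sqrt{2}\right) \left(-16\right) = 128 + 64 i \sqrt{2}$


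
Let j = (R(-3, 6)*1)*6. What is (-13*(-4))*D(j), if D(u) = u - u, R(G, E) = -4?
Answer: 0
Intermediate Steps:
j = -24 (j = -4*1*6 = -4*6 = -24)
D(u) = 0
(-13*(-4))*D(j) = -13*(-4)*0 = 52*0 = 0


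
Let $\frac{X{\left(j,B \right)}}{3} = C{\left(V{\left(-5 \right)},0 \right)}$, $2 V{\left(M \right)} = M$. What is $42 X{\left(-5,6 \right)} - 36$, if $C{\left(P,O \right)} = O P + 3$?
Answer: $342$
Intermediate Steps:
$V{\left(M \right)} = \frac{M}{2}$
$C{\left(P,O \right)} = 3 + O P$
$X{\left(j,B \right)} = 9$ ($X{\left(j,B \right)} = 3 \left(3 + 0 \cdot \frac{1}{2} \left(-5\right)\right) = 3 \left(3 + 0 \left(- \frac{5}{2}\right)\right) = 3 \left(3 + 0\right) = 3 \cdot 3 = 9$)
$42 X{\left(-5,6 \right)} - 36 = 42 \cdot 9 - 36 = 378 - 36 = 342$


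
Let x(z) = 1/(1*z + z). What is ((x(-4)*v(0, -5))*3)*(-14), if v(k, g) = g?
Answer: -105/4 ≈ -26.250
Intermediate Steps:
x(z) = 1/(2*z) (x(z) = 1/(z + z) = 1/(2*z))
((x(-4)*v(0, -5))*3)*(-14) = ((((½)/(-4))*(-5))*3)*(-14) = ((((½)*(-¼))*(-5))*3)*(-14) = (-⅛*(-5)*3)*(-14) = ((5/8)*3)*(-14) = (15/8)*(-14) = -105/4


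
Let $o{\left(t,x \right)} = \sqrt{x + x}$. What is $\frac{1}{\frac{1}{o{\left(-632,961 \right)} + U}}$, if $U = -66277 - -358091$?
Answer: $291814 + 31 \sqrt{2} \approx 2.9186 \cdot 10^{5}$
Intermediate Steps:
$o{\left(t,x \right)} = \sqrt{2} \sqrt{x}$ ($o{\left(t,x \right)} = \sqrt{2 x} = \sqrt{2} \sqrt{x}$)
$U = 291814$ ($U = -66277 + 358091 = 291814$)
$\frac{1}{\frac{1}{o{\left(-632,961 \right)} + U}} = \frac{1}{\frac{1}{\sqrt{2} \sqrt{961} + 291814}} = \frac{1}{\frac{1}{\sqrt{2} \cdot 31 + 291814}} = \frac{1}{\frac{1}{31 \sqrt{2} + 291814}} = \frac{1}{\frac{1}{291814 + 31 \sqrt{2}}} = 291814 + 31 \sqrt{2}$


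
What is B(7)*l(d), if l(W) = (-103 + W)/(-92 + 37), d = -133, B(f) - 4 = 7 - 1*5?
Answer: 1416/55 ≈ 25.745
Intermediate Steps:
B(f) = 6 (B(f) = 4 + (7 - 1*5) = 4 + (7 - 5) = 4 + 2 = 6)
l(W) = 103/55 - W/55 (l(W) = (-103 + W)/(-55) = (-103 + W)*(-1/55) = 103/55 - W/55)
B(7)*l(d) = 6*(103/55 - 1/55*(-133)) = 6*(103/55 + 133/55) = 6*(236/55) = 1416/55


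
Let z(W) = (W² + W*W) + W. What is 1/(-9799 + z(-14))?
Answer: -1/9421 ≈ -0.00010615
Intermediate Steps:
z(W) = W + 2*W² (z(W) = (W² + W²) + W = 2*W² + W = W + 2*W²)
1/(-9799 + z(-14)) = 1/(-9799 - 14*(1 + 2*(-14))) = 1/(-9799 - 14*(1 - 28)) = 1/(-9799 - 14*(-27)) = 1/(-9799 + 378) = 1/(-9421) = -1/9421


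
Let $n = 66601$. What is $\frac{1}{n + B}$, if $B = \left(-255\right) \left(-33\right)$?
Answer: $\frac{1}{75016} \approx 1.333 \cdot 10^{-5}$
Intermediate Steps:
$B = 8415$
$\frac{1}{n + B} = \frac{1}{66601 + 8415} = \frac{1}{75016}$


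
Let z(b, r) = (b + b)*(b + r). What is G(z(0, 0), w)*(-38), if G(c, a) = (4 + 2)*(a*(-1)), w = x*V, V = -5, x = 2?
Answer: -2280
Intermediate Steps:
z(b, r) = 2*b*(b + r) (z(b, r) = (2*b)*(b + r) = 2*b*(b + r))
w = -10 (w = 2*(-5) = -10)
G(c, a) = -6*a (G(c, a) = 6*(-a) = -6*a)
G(z(0, 0), w)*(-38) = -6*(-10)*(-38) = 60*(-38) = -2280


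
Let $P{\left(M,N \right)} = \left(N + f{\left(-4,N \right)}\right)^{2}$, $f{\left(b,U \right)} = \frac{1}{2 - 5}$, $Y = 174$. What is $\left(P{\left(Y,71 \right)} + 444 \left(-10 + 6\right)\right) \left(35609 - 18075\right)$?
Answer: $\frac{507784640}{9} \approx 5.642 \cdot 10^{7}$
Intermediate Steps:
$f{\left(b,U \right)} = - \frac{1}{3}$ ($f{\left(b,U \right)} = \frac{1}{-3} = - \frac{1}{3}$)
$P{\left(M,N \right)} = \left(- \frac{1}{3} + N\right)^{2}$ ($P{\left(M,N \right)} = \left(N - \frac{1}{3}\right)^{2} = \left(- \frac{1}{3} + N\right)^{2}$)
$\left(P{\left(Y,71 \right)} + 444 \left(-10 + 6\right)\right) \left(35609 - 18075\right) = \left(\frac{\left(-1 + 3 \cdot 71\right)^{2}}{9} + 444 \left(-10 + 6\right)\right) \left(35609 - 18075\right) = \left(\frac{\left(-1 + 213\right)^{2}}{9} + 444 \left(-4\right)\right) 17534 = \left(\frac{212^{2}}{9} - 1776\right) 17534 = \left(\frac{1}{9} \cdot 44944 - 1776\right) 17534 = \left(\frac{44944}{9} - 1776\right) 17534 = \frac{28960}{9} \cdot 17534 = \frac{507784640}{9}$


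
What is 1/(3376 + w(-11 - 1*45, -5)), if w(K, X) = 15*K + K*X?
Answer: 1/2816 ≈ 0.00035511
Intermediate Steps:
1/(3376 + w(-11 - 1*45, -5)) = 1/(3376 + (-11 - 1*45)*(15 - 5)) = 1/(3376 + (-11 - 45)*10) = 1/(3376 - 56*10) = 1/(3376 - 560) = 1/2816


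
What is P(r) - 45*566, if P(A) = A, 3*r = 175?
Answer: -76235/3 ≈ -25412.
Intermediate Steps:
r = 175/3 (r = (⅓)*175 = 175/3 ≈ 58.333)
P(r) - 45*566 = 175/3 - 45*566 = 175/3 - 25470 = -76235/3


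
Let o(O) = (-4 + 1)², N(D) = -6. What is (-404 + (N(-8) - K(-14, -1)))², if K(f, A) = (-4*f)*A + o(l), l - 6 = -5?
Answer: 131769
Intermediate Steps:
l = 1 (l = 6 - 5 = 1)
o(O) = 9 (o(O) = (-3)² = 9)
K(f, A) = 9 - 4*A*f (K(f, A) = (-4*f)*A + 9 = -4*A*f + 9 = 9 - 4*A*f)
(-404 + (N(-8) - K(-14, -1)))² = (-404 + (-6 - (9 - 4*(-1)*(-14))))² = (-404 + (-6 - (9 - 56)))² = (-404 + (-6 - 1*(-47)))² = (-404 + (-6 + 47))² = (-404 + 41)² = (-363)² = 131769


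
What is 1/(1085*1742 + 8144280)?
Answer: 1/10034350 ≈ 9.9658e-8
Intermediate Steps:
1/(1085*1742 + 8144280) = 1/(1890070 + 8144280) = 1/10034350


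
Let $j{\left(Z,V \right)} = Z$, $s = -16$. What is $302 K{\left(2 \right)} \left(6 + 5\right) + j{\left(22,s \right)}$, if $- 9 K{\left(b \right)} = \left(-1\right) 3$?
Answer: $\frac{3388}{3} \approx 1129.3$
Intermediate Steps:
$K{\left(b \right)} = \frac{1}{3}$ ($K{\left(b \right)} = - \frac{\left(-1\right) 3}{9} = \left(- \frac{1}{9}\right) \left(-3\right) = \frac{1}{3}$)
$302 K{\left(2 \right)} \left(6 + 5\right) + j{\left(22,s \right)} = 302 \frac{6 + 5}{3} + 22 = 302 \cdot \frac{1}{3} \cdot 11 + 22 = 302 \cdot \frac{11}{3} + 22 = \frac{3322}{3} + 22 = \frac{3388}{3}$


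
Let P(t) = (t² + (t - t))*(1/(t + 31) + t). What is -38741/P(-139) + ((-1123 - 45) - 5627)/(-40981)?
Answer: 2142465297003/11887201835713 ≈ 0.18023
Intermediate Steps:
P(t) = t²*(t + 1/(31 + t)) (P(t) = (t² + 0)*(1/(31 + t) + t) = t²*(t + 1/(31 + t)))
-38741/P(-139) + ((-1123 - 45) - 5627)/(-40981) = -38741*(31 - 139)/(19321*(1 + (-139)² + 31*(-139))) + ((-1123 - 45) - 5627)/(-40981) = -38741*(-108/(19321*(1 + 19321 - 4309))) + (-1168 - 5627)*(-1/40981) = -38741/(19321*(-1/108)*15013) - 6795*(-1/40981) = -38741/(-290066173/108) + 6795/40981 = -38741*(-108/290066173) + 6795/40981 = 4184028/290066173 + 6795/40981 = 2142465297003/11887201835713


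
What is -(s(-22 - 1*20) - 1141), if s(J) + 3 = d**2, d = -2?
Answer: 1140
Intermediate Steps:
s(J) = 1 (s(J) = -3 + (-2)**2 = -3 + 4 = 1)
-(s(-22 - 1*20) - 1141) = -(1 - 1141) = -1*(-1140) = 1140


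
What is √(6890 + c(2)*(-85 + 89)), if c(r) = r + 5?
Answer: √6918 ≈ 83.175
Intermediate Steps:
c(r) = 5 + r
√(6890 + c(2)*(-85 + 89)) = √(6890 + (5 + 2)*(-85 + 89)) = √(6890 + 7*4) = √(6890 + 28) = √6918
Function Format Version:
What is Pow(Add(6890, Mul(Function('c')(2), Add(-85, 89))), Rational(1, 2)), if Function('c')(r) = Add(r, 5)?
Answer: Pow(6918, Rational(1, 2)) ≈ 83.175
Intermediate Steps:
Function('c')(r) = Add(5, r)
Pow(Add(6890, Mul(Function('c')(2), Add(-85, 89))), Rational(1, 2)) = Pow(Add(6890, Mul(Add(5, 2), Add(-85, 89))), Rational(1, 2)) = Pow(Add(6890, Mul(7, 4)), Rational(1, 2)) = Pow(Add(6890, 28), Rational(1, 2)) = Pow(6918, Rational(1, 2))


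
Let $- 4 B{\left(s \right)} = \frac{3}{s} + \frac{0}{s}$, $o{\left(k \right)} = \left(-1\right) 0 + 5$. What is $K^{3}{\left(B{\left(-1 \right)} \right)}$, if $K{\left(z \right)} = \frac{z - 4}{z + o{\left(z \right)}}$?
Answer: $- \frac{2197}{12167} \approx -0.18057$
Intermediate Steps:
$o{\left(k \right)} = 5$ ($o{\left(k \right)} = 0 + 5 = 5$)
$B{\left(s \right)} = - \frac{3}{4 s}$ ($B{\left(s \right)} = - \frac{\frac{3}{s} + \frac{0}{s}}{4} = - \frac{\frac{3}{s} + 0}{4} = - \frac{3 \frac{1}{s}}{4} = - \frac{3}{4 s}$)
$K{\left(z \right)} = \frac{-4 + z}{5 + z}$ ($K{\left(z \right)} = \frac{z - 4}{z + 5} = \frac{-4 + z}{5 + z}$)
$K^{3}{\left(B{\left(-1 \right)} \right)} = \left(\frac{-4 - \frac{3}{4 \left(-1\right)}}{5 - \frac{3}{4 \left(-1\right)}}\right)^{3} = \left(\frac{-4 - - \frac{3}{4}}{5 - - \frac{3}{4}}\right)^{3} = \left(\frac{-4 + \frac{3}{4}}{5 + \frac{3}{4}}\right)^{3} = \left(\frac{1}{\frac{23}{4}} \left(- \frac{13}{4}\right)\right)^{3} = \left(\frac{4}{23} \left(- \frac{13}{4}\right)\right)^{3} = \left(- \frac{13}{23}\right)^{3} = - \frac{2197}{12167}$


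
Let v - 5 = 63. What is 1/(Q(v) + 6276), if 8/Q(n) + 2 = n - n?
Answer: 1/6272 ≈ 0.00015944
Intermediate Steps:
v = 68 (v = 5 + 63 = 68)
Q(n) = -4 (Q(n) = 8/(-2 + (n - n)) = 8/(-2 + 0) = 8/(-2) = 8*(-1/2) = -4)
1/(Q(v) + 6276) = 1/(-4 + 6276) = 1/6272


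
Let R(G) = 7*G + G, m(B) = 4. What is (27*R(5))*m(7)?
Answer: 4320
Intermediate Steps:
R(G) = 8*G
(27*R(5))*m(7) = (27*(8*5))*4 = (27*40)*4 = 1080*4 = 4320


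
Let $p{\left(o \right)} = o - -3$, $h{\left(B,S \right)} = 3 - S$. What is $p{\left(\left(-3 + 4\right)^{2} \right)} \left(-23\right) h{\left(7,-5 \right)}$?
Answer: $-736$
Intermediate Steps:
$p{\left(o \right)} = 3 + o$ ($p{\left(o \right)} = o + 3 = 3 + o$)
$p{\left(\left(-3 + 4\right)^{2} \right)} \left(-23\right) h{\left(7,-5 \right)} = \left(3 + \left(-3 + 4\right)^{2}\right) \left(-23\right) \left(3 - -5\right) = \left(3 + 1^{2}\right) \left(-23\right) \left(3 + 5\right) = \left(3 + 1\right) \left(-23\right) 8 = 4 \left(-23\right) 8 = \left(-92\right) 8 = -736$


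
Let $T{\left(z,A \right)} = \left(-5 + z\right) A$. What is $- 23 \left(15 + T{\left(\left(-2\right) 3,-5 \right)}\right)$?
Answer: $-1610$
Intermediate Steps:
$T{\left(z,A \right)} = A \left(-5 + z\right)$
$- 23 \left(15 + T{\left(\left(-2\right) 3,-5 \right)}\right) = - 23 \left(15 - 5 \left(-5 - 6\right)\right) = - 23 \left(15 - -55\right) = - 23 \left(15 + 55\right) = \left(-23\right) 70 = -1610$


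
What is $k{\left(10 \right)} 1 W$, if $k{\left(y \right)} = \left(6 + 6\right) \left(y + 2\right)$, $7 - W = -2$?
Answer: $1296$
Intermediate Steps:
$W = 9$ ($W = 7 - -2 = 7 + 2 = 9$)
$k{\left(y \right)} = 24 + 12 y$ ($k{\left(y \right)} = 12 \left(2 + y\right) = 24 + 12 y$)
$k{\left(10 \right)} 1 W = \left(24 + 12 \cdot 10\right) 1 \cdot 9 = \left(24 + 120\right) 9 = 144 \cdot 9 = 1296$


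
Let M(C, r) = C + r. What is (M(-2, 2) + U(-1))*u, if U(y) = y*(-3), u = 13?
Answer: 39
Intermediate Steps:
U(y) = -3*y
(M(-2, 2) + U(-1))*u = ((-2 + 2) - 3*(-1))*13 = (0 + 3)*13 = 3*13 = 39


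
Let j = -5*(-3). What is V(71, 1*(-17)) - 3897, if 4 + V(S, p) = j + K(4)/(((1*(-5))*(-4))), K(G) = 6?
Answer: -38857/10 ≈ -3885.7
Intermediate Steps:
j = 15
V(S, p) = 113/10 (V(S, p) = -4 + (15 + 6/(((1*(-5))*(-4)))) = -4 + (15 + 6/((-5*(-4)))) = -4 + (15 + 6/20) = -4 + (15 + 6*(1/20)) = -4 + (15 + 3/10) = -4 + 153/10 = 113/10)
V(71, 1*(-17)) - 3897 = 113/10 - 3897 = -38857/10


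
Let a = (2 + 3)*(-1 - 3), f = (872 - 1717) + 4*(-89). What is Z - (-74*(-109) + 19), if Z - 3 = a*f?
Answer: 15938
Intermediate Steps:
f = -1201 (f = -845 - 356 = -1201)
a = -20 (a = 5*(-4) = -20)
Z = 24023 (Z = 3 - 20*(-1201) = 3 + 24020 = 24023)
Z - (-74*(-109) + 19) = 24023 - (-74*(-109) + 19) = 24023 - (8066 + 19) = 24023 - 1*8085 = 24023 - 8085 = 15938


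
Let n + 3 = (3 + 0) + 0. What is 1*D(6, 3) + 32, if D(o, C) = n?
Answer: 32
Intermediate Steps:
n = 0 (n = -3 + ((3 + 0) + 0) = -3 + (3 + 0) = -3 + 3 = 0)
D(o, C) = 0
1*D(6, 3) + 32 = 1*0 + 32 = 0 + 32 = 32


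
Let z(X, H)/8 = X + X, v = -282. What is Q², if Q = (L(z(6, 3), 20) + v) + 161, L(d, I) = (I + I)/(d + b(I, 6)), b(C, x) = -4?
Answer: 7689529/529 ≈ 14536.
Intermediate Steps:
z(X, H) = 16*X (z(X, H) = 8*(X + X) = 8*(2*X) = 16*X)
L(d, I) = 2*I/(-4 + d) (L(d, I) = (I + I)/(d - 4) = (2*I)/(-4 + d) = 2*I/(-4 + d))
Q = -2773/23 (Q = (2*20/(-4 + 16*6) - 282) + 161 = (2*20/(-4 + 96) - 282) + 161 = (2*20/92 - 282) + 161 = (2*20*(1/92) - 282) + 161 = (10/23 - 282) + 161 = -6476/23 + 161 = -2773/23 ≈ -120.57)
Q² = (-2773/23)² = 7689529/529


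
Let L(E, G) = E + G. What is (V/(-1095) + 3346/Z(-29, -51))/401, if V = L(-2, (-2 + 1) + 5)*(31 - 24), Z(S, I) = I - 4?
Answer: -732928/4830045 ≈ -0.15174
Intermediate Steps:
Z(S, I) = -4 + I
V = 14 (V = (-2 + ((-2 + 1) + 5))*(31 - 24) = (-2 + (-1 + 5))*7 = (-2 + 4)*7 = 2*7 = 14)
(V/(-1095) + 3346/Z(-29, -51))/401 = (14/(-1095) + 3346/(-4 - 51))/401 = (14*(-1/1095) + 3346/(-55))*(1/401) = (-14/1095 + 3346*(-1/55))*(1/401) = (-14/1095 - 3346/55)*(1/401) = -732928/12045*1/401 = -732928/4830045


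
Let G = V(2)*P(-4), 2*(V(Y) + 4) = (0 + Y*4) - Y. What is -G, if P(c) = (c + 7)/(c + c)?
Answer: -3/8 ≈ -0.37500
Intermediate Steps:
P(c) = (7 + c)/(2*c) (P(c) = (7 + c)/((2*c)) = (7 + c)*(1/(2*c)) = (7 + c)/(2*c))
V(Y) = -4 + 3*Y/2 (V(Y) = -4 + ((0 + Y*4) - Y)/2 = -4 + ((0 + 4*Y) - Y)/2 = -4 + (4*Y - Y)/2 = -4 + (3*Y)/2 = -4 + 3*Y/2)
G = 3/8 (G = (-4 + (3/2)*2)*((½)*(7 - 4)/(-4)) = (-4 + 3)*((½)*(-¼)*3) = -1*(-3/8) = 3/8 ≈ 0.37500)
-G = -1*3/8 = -3/8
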